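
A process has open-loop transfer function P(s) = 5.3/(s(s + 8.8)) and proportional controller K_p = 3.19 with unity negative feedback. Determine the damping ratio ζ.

1 + K_p·P(s) = 0 gives s² + 8.8s + 16.91 = 0.
So ω_n² = 16.91 ⇒ ω_n = 4.112 rad/s, and ζ = 8.8/(2ω_n) = 1.07.

ζ = 1.07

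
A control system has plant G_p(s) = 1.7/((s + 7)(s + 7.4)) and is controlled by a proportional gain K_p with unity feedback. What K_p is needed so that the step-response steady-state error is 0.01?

K_p = 3020

The loop is type 0, so e_ss(step) = 1/(1 + K_pos) with K_pos = K_p·G_p(0).
G_p(0) = 0.03282. Require 1/(1 + K_p·0.03282) = 0.01, so 1 + 0.03282·K_p = 100.
K_p = (100 − 1)/0.03282 = 3020.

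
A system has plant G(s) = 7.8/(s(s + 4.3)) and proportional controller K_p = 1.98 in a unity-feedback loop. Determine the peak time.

Closed-loop characteristic equation: s² + 4.3s + 15.44 = 0, so ω_n = 3.93 rad/s and ζ = 4.3/(2·3.93) = 0.5471.
Damped frequency ω_d = ω_n√(1−ζ²) = 3.29 rad/s, so peak time T_p = π/ω_d = 0.955 s.

T_p = 0.955 s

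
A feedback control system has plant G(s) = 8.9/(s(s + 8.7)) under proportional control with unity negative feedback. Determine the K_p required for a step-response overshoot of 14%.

K_p = 7.55

From %OS = 100·exp(−πζ/√(1−ζ²)) = 14%, ζ = −ln(0.14)/√(π²+ln²(0.14)) = 0.5305.
Characteristic equation s² + 8.7s + 8.9K_p = 0 gives ζ = 8.7/(2√(8.9K_p)).
Setting ζ = 0.5305: √(8.9K_p) = 8.7/(2·0.5305) = 8.2, so K_p = 67.24/8.9 = 7.55.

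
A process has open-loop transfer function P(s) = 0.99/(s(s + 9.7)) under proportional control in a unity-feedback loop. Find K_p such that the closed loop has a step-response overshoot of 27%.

From %OS = 100·exp(−πζ/√(1−ζ²)) = 27%, ζ = −ln(0.27)/√(π²+ln²(0.27)) = 0.3847.
Characteristic equation s² + 9.7s + 0.99K_p = 0 gives ζ = 9.7/(2√(0.99K_p)).
Setting ζ = 0.3847: √(0.99K_p) = 9.7/(2·0.3847) = 12.61, so K_p = 158.9/0.99 = 161.

K_p = 161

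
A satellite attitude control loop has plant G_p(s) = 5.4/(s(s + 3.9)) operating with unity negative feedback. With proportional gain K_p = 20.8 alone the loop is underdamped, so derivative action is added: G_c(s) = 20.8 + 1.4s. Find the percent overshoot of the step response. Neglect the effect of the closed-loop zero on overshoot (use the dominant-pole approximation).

Forward path: (20.8 + 1.4s)·5.4/(s(s+3.9)). The closed-loop characteristic equation is s² + (3.9 + 5.4·1.4)s + 5.4·20.8 = 0.
That is s² + 11.46s + 112.3 = 0, so ω_n = 10.6 rad/s and ζ = 11.46/(2·10.6) = 0.5407.
%OS = 100·exp(−πζ/√(1−ζ²)) = 13.3%.

13.3%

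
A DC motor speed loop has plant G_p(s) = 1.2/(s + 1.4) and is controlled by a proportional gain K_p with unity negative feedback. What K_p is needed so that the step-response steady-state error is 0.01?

Steady-state error for a unit step on this type-0 loop is 1/(1 + K_p·G_p(0)).
G_p(0) = 0.8571. Require 1/(1 + K_p·0.8571) = 0.01, so 1 + 0.8571·K_p = 100.
K_p = (100 − 1)/0.8571 = 115.

K_p = 115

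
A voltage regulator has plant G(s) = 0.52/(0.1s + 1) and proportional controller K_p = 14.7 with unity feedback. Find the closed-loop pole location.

s = -86.44

Closed loop: T(s) = K_p·G/(1+K_p·G) = 7.644/(0.1s + 1 + 7.644), with pole at s = −(1 + 7.644)/0.1 = −86.44.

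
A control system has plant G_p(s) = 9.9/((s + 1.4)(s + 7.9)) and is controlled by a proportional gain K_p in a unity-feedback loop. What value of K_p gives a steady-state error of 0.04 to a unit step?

K_p = 26.8

The loop is type 0, so e_ss(step) = 1/(1 + K_pos) with K_pos = K_p·G_p(0).
G_p(0) = 0.8951. Require 1/(1 + K_p·0.8951) = 0.04, so 1 + 0.8951·K_p = 25.
K_p = (25 − 1)/0.8951 = 26.8.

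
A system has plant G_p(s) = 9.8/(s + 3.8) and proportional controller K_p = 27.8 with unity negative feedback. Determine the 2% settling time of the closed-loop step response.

T_s ≈ 0.0145 s

Closed-loop transfer function: T(s) = K_p·G_p(s)/(1 + K_p·G_p(s)) = 272.4/(s + 3.8 + 272.4) = 272.4/(s + 276.2).
Time constant τ = 1/276.2 = 0.00362 s, so the 2% settling time is about 4τ = 0.0145 s.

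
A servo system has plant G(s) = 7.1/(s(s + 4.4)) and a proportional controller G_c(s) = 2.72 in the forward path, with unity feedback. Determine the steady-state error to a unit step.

The open loop G_c(s)G(s) has a pole at the origin (type 1), so the static position error constant is infinite and e_ss = 1/(1+∞) = 0.

0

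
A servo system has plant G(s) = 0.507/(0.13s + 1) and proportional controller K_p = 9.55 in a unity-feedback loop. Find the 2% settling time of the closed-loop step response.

Closed loop: T(s) = K_p·G/(1+K_p·G) = 4.842/(0.13s + 1 + 4.842), with pole at s = −(1 + 4.842)/0.13 = −44.94.
τ = 1/44.94 = 0.02225 s, so 2% settling time ≈ 4τ = 0.089 s.

T_s ≈ 0.089 s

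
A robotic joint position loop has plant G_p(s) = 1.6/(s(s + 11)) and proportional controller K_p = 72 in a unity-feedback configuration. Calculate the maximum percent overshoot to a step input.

15.3%

Closed-loop characteristic equation: s² + 11s + 115.2 = 0, so ω_n = 10.73 rad/s and ζ = 11/(2·10.73) = 0.5124.
%OS = 100·exp(−πζ/√(1−ζ²)) = 100·exp(−π·0.5124/√0.7374) = 15.3%.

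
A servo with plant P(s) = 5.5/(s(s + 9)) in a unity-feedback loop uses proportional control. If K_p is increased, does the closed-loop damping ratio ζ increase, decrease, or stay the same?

decrease

ζ = 9/(2√(5.5K_p)); increasing K_p raises the denominator, so ζ falls.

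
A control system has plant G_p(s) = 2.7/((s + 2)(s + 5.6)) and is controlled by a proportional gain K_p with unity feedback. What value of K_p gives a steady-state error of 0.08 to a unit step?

Steady-state error for a unit step on this type-0 loop is 1/(1 + K_p·G_p(0)).
G_p(0) = 0.2411. Require 1/(1 + K_p·0.2411) = 0.08, so 1 + 0.2411·K_p = 12.5.
K_p = (12.5 − 1)/0.2411 = 47.7.

K_p = 47.7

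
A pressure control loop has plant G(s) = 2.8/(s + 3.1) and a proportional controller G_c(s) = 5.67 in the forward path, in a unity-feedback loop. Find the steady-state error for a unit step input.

0.163

The loop is type 0. Static position error constant K_pos = G_c(0)·G(0) = 5.67·0.9032 = 5.121.
Steady-state error to a unit step: e_ss = 1/(1+K_pos) = 1/6.121 = 0.163.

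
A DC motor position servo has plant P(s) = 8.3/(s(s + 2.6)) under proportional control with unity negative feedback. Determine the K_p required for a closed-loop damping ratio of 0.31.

Closed-loop characteristic equation: s² + 2.6s + K_p·8.3 = 0.
So ω_n = √(8.3K_p) and 2ζω_n = 2.6, giving ζ = 2.6/(2√(8.3K_p)).
Setting ζ = 0.31: √(8.3K_p) = 2.6/(2·0.31) = 4.194, so K_p = 17.59/8.3 = 2.12.

K_p = 2.12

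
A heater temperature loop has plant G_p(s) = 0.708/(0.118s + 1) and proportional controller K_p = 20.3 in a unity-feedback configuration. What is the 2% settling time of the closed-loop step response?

Closed loop: T(s) = K_p·G_p/(1+K_p·G_p) = 14.37/(0.118s + 1 + 14.37), with pole at s = −(1 + 14.37)/0.118 = −130.3.
τ = 1/130.3 = 0.007676 s, so 2% settling time ≈ 4τ = 0.0307 s.

T_s ≈ 0.0307 s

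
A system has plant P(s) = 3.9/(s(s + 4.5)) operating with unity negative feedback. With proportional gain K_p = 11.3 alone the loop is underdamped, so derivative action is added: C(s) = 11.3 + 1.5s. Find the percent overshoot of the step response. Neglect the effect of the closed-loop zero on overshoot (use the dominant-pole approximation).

2%

Forward path: (11.3 + 1.5s)·3.9/(s(s+4.5)). The closed-loop characteristic equation is s² + (4.5 + 3.9·1.5)s + 3.9·11.3 = 0.
That is s² + 10.35s + 44.07 = 0, so ω_n = 6.639 rad/s and ζ = 10.35/(2·6.639) = 0.7795.
%OS = 100·exp(−πζ/√(1−ζ²)) = 2%.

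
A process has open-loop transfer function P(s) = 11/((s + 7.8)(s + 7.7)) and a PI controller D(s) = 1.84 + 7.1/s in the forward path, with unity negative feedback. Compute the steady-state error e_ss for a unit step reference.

The open loop D(s)P(s) has a pole at the origin (type 1), so the static position error constant is infinite and e_ss = 1/(1+∞) = 0.

0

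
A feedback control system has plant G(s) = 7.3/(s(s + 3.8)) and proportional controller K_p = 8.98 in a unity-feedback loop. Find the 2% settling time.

T_s ≈ 2.11 s

Closed-loop characteristic equation: s² + 3.8s + 65.55 = 0, so ω_n = 8.097 rad/s and ζ = 3.8/(2·8.097) = 0.2347.
2% settling time T_s ≈ 4/(ζω_n) = 4/1.9 = 2.11 s.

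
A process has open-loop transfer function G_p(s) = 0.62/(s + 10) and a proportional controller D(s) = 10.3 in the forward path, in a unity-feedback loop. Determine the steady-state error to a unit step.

The loop is type 0. Static position error constant K_pos = D(0)·G_p(0) = 10.3·0.062 = 0.6386.
Steady-state error to a unit step: e_ss = 1/(1+K_pos) = 1/1.639 = 0.61.

0.61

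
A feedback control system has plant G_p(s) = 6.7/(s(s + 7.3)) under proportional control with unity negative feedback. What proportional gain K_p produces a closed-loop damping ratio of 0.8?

K_p = 3.11

Closed-loop characteristic equation: s² + 7.3s + K_p·6.7 = 0.
So ω_n = √(6.7K_p) and 2ζω_n = 7.3, giving ζ = 7.3/(2√(6.7K_p)).
Setting ζ = 0.8: √(6.7K_p) = 7.3/(2·0.8) = 4.562, so K_p = 20.82/6.7 = 3.11.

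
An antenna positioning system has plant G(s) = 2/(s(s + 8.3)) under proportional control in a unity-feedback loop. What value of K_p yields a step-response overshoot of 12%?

From %OS = 100·exp(−πζ/√(1−ζ²)) = 12%, ζ = −ln(0.12)/√(π²+ln²(0.12)) = 0.5594.
Characteristic equation s² + 8.3s + 2K_p = 0 gives ζ = 8.3/(2√(2K_p)).
Setting ζ = 0.5594: √(2K_p) = 8.3/(2·0.5594) = 7.418, so K_p = 55.03/2 = 27.5.

K_p = 27.5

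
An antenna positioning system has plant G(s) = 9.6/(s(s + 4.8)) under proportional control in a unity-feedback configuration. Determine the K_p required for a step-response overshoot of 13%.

K_p = 2.02

From %OS = 100·exp(−πζ/√(1−ζ²)) = 13%, ζ = −ln(0.13)/√(π²+ln²(0.13)) = 0.5446.
Characteristic equation s² + 4.8s + 9.6K_p = 0 gives ζ = 4.8/(2√(9.6K_p)).
Setting ζ = 0.5446: √(9.6K_p) = 4.8/(2·0.5446) = 4.407, so K_p = 19.42/9.6 = 2.02.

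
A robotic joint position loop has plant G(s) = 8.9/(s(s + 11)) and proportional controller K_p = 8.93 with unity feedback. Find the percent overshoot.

Closed-loop characteristic equation: s² + 11s + 79.48 = 0, so ω_n = 8.915 rad/s and ζ = 11/(2·8.915) = 0.6169.
%OS = 100·exp(−πζ/√(1−ζ²)) = 100·exp(−π·0.6169/√0.6194) = 8.52%.

8.52%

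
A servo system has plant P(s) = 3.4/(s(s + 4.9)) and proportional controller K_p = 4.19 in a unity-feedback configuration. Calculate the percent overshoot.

6.85%

From 1 + K_pP(s) = 0: s² + 4.9s + 14.25 = 0 ⇒ ω_n = 3.774, ζ = 0.6491.
%OS = 100·exp(−πζ/√(1−ζ²)) = 100·exp(−π·0.6491/√0.5787) = 6.85%.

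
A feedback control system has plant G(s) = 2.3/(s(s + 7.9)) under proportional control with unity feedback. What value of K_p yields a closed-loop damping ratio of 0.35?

K_p = 55.4

Closed-loop characteristic equation: s² + 7.9s + K_p·2.3 = 0.
So ω_n = √(2.3K_p) and 2ζω_n = 7.9, giving ζ = 7.9/(2√(2.3K_p)).
Setting ζ = 0.35: √(2.3K_p) = 7.9/(2·0.35) = 11.29, so K_p = 127.4/2.3 = 55.4.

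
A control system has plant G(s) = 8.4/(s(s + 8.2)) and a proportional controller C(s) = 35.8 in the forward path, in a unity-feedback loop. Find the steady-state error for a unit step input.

0

The open loop C(s)G(s) has a pole at the origin (type 1), so the static position error constant is infinite and e_ss = 1/(1+∞) = 0.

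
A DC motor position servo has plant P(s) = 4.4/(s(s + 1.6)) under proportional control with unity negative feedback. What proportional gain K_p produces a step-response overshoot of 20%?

K_p = 0.7

From %OS = 100·exp(−πζ/√(1−ζ²)) = 20%, ζ = −ln(0.2)/√(π²+ln²(0.2)) = 0.4559.
Characteristic equation s² + 1.6s + 4.4K_p = 0 gives ζ = 1.6/(2√(4.4K_p)).
Setting ζ = 0.4559: √(4.4K_p) = 1.6/(2·0.4559) = 1.755, so K_p = 3.079/4.4 = 0.7.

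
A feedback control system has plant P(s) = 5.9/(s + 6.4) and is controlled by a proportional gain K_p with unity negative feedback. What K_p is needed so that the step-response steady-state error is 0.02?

Steady-state error for a unit step on this type-0 loop is 1/(1 + K_p·P(0)).
P(0) = 0.9219. Require 1/(1 + K_p·0.9219) = 0.02, so 1 + 0.9219·K_p = 50.
K_p = (50 − 1)/0.9219 = 53.2.

K_p = 53.2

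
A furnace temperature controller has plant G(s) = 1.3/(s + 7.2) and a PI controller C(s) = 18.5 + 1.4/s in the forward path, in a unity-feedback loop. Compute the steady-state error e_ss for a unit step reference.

0

The open loop C(s)G(s) has a pole at the origin (type 1), so the static position error constant is infinite and e_ss = 1/(1+∞) = 0.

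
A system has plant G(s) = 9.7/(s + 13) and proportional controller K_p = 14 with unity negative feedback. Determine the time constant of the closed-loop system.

Closed-loop transfer function: T(s) = K_p·G(s)/(1 + K_p·G(s)) = 135.8/(s + 13 + 135.8) = 135.8/(s + 148.8).
Time constant τ = 1/148.8 = 0.00672 s.

τ = 0.00672 s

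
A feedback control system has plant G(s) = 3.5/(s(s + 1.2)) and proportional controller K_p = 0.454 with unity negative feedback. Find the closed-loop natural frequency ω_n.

ω_n = 1.26 rad/s

With unity feedback the closed-loop characteristic equation is s² + 1.2s + 0.454·3.5 = s² + 1.2s + 1.589 = 0.
Matching s² + 2ζω_n s + ω_n²: ω_n = √1.589 = 1.261 rad/s and 2ζω_n = 1.2, so ζ = 1.2/(2·1.261) = 0.476.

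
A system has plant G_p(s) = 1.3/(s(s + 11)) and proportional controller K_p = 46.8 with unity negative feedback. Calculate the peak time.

From 1 + K_pG_p(s) = 0: s² + 11s + 60.84 = 0 ⇒ ω_n = 7.8, ζ = 0.7051.
Damped frequency ω_d = ω_n√(1−ζ²) = 5.531 rad/s, so peak time T_p = π/ω_d = 0.568 s.

T_p = 0.568 s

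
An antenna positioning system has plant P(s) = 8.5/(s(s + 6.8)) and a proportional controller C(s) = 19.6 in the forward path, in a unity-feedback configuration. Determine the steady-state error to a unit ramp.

0.0408

The loop has one pole at the origin (type 1). Velocity error constant K_v = lim_{s→0} s·C(s)P(s) = 19.6·8.5/6.8 = 24.5.
Steady-state error to a unit ramp: e_ss = 1/K_v = 0.0408.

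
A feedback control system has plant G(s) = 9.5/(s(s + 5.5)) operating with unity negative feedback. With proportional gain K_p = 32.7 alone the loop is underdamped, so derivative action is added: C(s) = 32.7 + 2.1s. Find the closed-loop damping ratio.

ζ = 0.722

Forward path: (32.7 + 2.1s)·9.5/(s(s+5.5)). The closed-loop characteristic equation is s² + (5.5 + 9.5·2.1)s + 9.5·32.7 = 0.
That is s² + 25.45s + 310.7 = 0, so ω_n = 17.63 rad/s and ζ = 25.45/(2·17.63) = 0.722.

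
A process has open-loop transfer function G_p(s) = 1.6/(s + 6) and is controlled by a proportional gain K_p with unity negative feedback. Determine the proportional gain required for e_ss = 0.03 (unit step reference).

The loop is type 0, so e_ss(step) = 1/(1 + K_pos) with K_pos = K_p·G_p(0).
G_p(0) = 0.2667. Require 1/(1 + K_p·0.2667) = 0.03, so 1 + 0.2667·K_p = 33.33.
K_p = (33.33 − 1)/0.2667 = 121.

K_p = 121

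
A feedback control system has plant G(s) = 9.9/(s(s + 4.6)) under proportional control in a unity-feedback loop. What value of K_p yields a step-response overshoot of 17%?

K_p = 2.21

From %OS = 100·exp(−πζ/√(1−ζ²)) = 17%, ζ = −ln(0.17)/√(π²+ln²(0.17)) = 0.4913.
Characteristic equation s² + 4.6s + 9.9K_p = 0 gives ζ = 4.6/(2√(9.9K_p)).
Setting ζ = 0.4913: √(9.9K_p) = 4.6/(2·0.4913) = 4.682, so K_p = 21.92/9.9 = 2.21.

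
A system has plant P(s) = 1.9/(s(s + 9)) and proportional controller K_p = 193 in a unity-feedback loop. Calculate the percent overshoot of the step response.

From 1 + K_pP(s) = 0: s² + 9s + 366.7 = 0 ⇒ ω_n = 19.15, ζ = 0.235.
%OS = 100·exp(−πζ/√(1−ζ²)) = 100·exp(−π·0.235/√0.9448) = 46.8%.

46.8%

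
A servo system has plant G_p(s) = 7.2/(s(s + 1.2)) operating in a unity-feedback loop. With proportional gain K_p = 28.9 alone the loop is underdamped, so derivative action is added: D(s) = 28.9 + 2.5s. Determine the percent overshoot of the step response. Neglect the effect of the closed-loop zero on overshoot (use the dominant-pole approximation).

6.07%

Forward path: (28.9 + 2.5s)·7.2/(s(s+1.2)). The closed-loop characteristic equation is s² + (1.2 + 7.2·2.5)s + 7.2·28.9 = 0.
That is s² + 19.2s + 208.1 = 0, so ω_n = 14.42 rad/s and ζ = 19.2/(2·14.42) = 0.6655.
%OS = 100·exp(−πζ/√(1−ζ²)) = 6.07%.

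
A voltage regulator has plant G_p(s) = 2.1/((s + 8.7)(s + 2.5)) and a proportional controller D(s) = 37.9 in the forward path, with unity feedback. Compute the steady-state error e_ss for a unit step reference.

0.215

The loop is type 0. Static position error constant K_pos = D(0)·G_p(0) = 37.9·0.09655 = 3.659.
Steady-state error to a unit step: e_ss = 1/(1+K_pos) = 1/4.659 = 0.215.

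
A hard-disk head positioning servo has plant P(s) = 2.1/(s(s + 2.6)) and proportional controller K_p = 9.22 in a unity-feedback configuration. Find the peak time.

T_p = 0.747 s

From 1 + K_pP(s) = 0: s² + 2.6s + 19.36 = 0 ⇒ ω_n = 4.4, ζ = 0.2954.
Damped frequency ω_d = ω_n√(1−ζ²) = 4.204 rad/s, so peak time T_p = π/ω_d = 0.747 s.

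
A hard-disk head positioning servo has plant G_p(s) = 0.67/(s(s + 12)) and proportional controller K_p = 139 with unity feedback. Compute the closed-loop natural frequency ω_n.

ω_n = 9.65 rad/s

The closed-loop denominator is s(s+12) + 139·0.67 = s² + 12s + 93.13.
So ω_n² = 93.13 ⇒ ω_n = 9.65 rad/s, and ζ = 12/(2ω_n) = 0.622.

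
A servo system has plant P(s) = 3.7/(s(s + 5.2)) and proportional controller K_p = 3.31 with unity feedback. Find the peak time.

T_p = 1.34 s

From 1 + K_pP(s) = 0: s² + 5.2s + 12.25 = 0 ⇒ ω_n = 3.5, ζ = 0.7429.
Damped frequency ω_d = ω_n√(1−ζ²) = 2.342 rad/s, so peak time T_p = π/ω_d = 1.34 s.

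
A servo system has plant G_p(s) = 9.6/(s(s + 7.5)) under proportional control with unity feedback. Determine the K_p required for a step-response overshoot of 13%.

From %OS = 100·exp(−πζ/√(1−ζ²)) = 13%, ζ = −ln(0.13)/√(π²+ln²(0.13)) = 0.5446.
Characteristic equation s² + 7.5s + 9.6K_p = 0 gives ζ = 7.5/(2√(9.6K_p)).
Setting ζ = 0.5446: √(9.6K_p) = 7.5/(2·0.5446) = 6.885, so K_p = 47.41/9.6 = 4.94.

K_p = 4.94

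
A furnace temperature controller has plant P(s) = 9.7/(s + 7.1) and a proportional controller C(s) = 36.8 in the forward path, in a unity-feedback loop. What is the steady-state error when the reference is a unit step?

0.0195

The loop is type 0. Static position error constant K_pos = C(0)·P(0) = 36.8·1.366 = 50.28.
Steady-state error to a unit step: e_ss = 1/(1+K_pos) = 1/51.28 = 0.0195.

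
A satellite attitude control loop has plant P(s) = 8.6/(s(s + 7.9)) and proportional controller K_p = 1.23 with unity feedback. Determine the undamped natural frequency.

1 + K_p·P(s) = 0 gives s² + 7.9s + 10.58 = 0.
So ω_n² = 10.58 ⇒ ω_n = 3.252 rad/s, and ζ = 7.9/(2ω_n) = 1.21.

ω_n = 3.25 rad/s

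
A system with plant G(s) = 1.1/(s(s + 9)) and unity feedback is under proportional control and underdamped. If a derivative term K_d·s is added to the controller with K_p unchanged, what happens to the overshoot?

decrease

The derivative term adds K·K_d to the s-coefficient of the characteristic equation, raising 2ζω_n while ω_n is unchanged; ζ increases, so overshoot decreases.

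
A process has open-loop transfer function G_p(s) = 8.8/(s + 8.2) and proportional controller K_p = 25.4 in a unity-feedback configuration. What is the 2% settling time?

T_s ≈ 0.0173 s

Closed-loop transfer function: T(s) = K_p·G_p(s)/(1 + K_p·G_p(s)) = 223.5/(s + 8.2 + 223.5) = 223.5/(s + 231.7).
Time constant τ = 1/231.7 = 0.004316 s, so the 2% settling time is about 4τ = 0.0173 s.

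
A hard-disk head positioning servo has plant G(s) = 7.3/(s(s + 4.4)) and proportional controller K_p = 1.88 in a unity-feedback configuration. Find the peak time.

T_p = 1.05 s

Closed-loop characteristic equation: s² + 4.4s + 13.72 = 0, so ω_n = 3.705 rad/s and ζ = 4.4/(2·3.705) = 0.5939.
Damped frequency ω_d = ω_n√(1−ζ²) = 2.981 rad/s, so peak time T_p = π/ω_d = 1.05 s.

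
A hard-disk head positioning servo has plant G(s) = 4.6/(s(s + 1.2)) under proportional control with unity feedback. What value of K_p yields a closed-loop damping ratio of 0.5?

Closed-loop characteristic equation: s² + 1.2s + K_p·4.6 = 0.
So ω_n = √(4.6K_p) and 2ζω_n = 1.2, giving ζ = 1.2/(2√(4.6K_p)).
Setting ζ = 0.5: √(4.6K_p) = 1.2/(2·0.5) = 1.2, so K_p = 1.44/4.6 = 0.313.

K_p = 0.313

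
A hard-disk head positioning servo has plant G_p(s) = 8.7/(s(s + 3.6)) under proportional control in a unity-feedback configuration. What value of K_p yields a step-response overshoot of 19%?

From %OS = 100·exp(−πζ/√(1−ζ²)) = 19%, ζ = −ln(0.19)/√(π²+ln²(0.19)) = 0.4673.
Characteristic equation s² + 3.6s + 8.7K_p = 0 gives ζ = 3.6/(2√(8.7K_p)).
Setting ζ = 0.4673: √(8.7K_p) = 3.6/(2·0.4673) = 3.852, so K_p = 14.83/8.7 = 1.71.

K_p = 1.71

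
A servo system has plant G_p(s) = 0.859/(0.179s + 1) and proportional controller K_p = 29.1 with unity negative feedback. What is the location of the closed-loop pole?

Closed loop: T(s) = K_p·G_p/(1+K_p·G_p) = 25/(0.179s + 1 + 25), with pole at s = −(1 + 25)/0.179 = −145.2.

s = -145.2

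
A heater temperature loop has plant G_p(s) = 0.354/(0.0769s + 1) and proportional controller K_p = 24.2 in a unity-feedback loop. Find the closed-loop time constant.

τ = 0.00804 s

Closed loop: T(s) = K_p·G_p/(1+K_p·G_p) = 8.567/(0.0769s + 1 + 8.567), with pole at s = −(1 + 8.567)/0.0769 = −124.4.
Closed-loop time constant τ = 1/124.4 = 0.00804 s.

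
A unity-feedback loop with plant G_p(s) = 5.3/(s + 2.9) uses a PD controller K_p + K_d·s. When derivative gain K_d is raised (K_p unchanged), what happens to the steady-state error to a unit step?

At s = 0 the derivative term contributes nothing: C(0) = K_p regardless of K_d, so K_pos = K_p·G_p(0) and e_ss are unchanged.

unchanged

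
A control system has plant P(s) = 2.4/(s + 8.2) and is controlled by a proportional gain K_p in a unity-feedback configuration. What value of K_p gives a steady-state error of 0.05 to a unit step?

K_p = 64.9

For a type-0 loop with proportional control, e_ss = 1/(1 + K_p·P(0)).
P(0) = 0.2927. Require 1/(1 + K_p·0.2927) = 0.05, so 1 + 0.2927·K_p = 20.
K_p = (20 − 1)/0.2927 = 64.9.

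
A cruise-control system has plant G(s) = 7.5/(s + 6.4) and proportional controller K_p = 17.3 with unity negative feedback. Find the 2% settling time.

Closed-loop transfer function: T(s) = K_p·G(s)/(1 + K_p·G(s)) = 129.8/(s + 6.4 + 129.8) = 129.8/(s + 136.2).
Time constant τ = 1/136.2 = 0.007345 s, so the 2% settling time is about 4τ = 0.0294 s.

T_s ≈ 0.0294 s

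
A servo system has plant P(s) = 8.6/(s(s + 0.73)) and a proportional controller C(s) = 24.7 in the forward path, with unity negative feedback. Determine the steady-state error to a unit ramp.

0.00344

The loop has one pole at the origin (type 1). Velocity error constant K_v = lim_{s→0} s·C(s)P(s) = 24.7·8.6/0.73 = 291.
Steady-state error to a unit ramp: e_ss = 1/K_v = 0.00344.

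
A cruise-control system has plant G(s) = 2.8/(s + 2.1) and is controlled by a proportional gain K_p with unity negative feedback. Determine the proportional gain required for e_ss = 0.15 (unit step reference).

K_p = 4.25

Steady-state error for a unit step on this type-0 loop is 1/(1 + K_p·G(0)).
G(0) = 1.333. Require 1/(1 + K_p·1.333) = 0.15, so 1 + 1.333·K_p = 6.667.
K_p = (6.667 − 1)/1.333 = 4.25.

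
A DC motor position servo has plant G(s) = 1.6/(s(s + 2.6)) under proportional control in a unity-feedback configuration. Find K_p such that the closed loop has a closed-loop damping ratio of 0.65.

K_p = 2.5

Closed-loop characteristic equation: s² + 2.6s + K_p·1.6 = 0.
So ω_n = √(1.6K_p) and 2ζω_n = 2.6, giving ζ = 2.6/(2√(1.6K_p)).
Setting ζ = 0.65: √(1.6K_p) = 2.6/(2·0.65) = 2, so K_p = 4/1.6 = 2.5.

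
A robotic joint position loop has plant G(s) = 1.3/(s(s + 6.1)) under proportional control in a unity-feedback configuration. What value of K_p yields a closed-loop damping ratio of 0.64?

Closed-loop characteristic equation: s² + 6.1s + K_p·1.3 = 0.
So ω_n = √(1.3K_p) and 2ζω_n = 6.1, giving ζ = 6.1/(2√(1.3K_p)).
Setting ζ = 0.64: √(1.3K_p) = 6.1/(2·0.64) = 4.766, so K_p = 22.71/1.3 = 17.5.

K_p = 17.5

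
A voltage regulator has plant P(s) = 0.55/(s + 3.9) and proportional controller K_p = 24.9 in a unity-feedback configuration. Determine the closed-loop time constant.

Closed-loop transfer function: T(s) = K_p·P(s)/(1 + K_p·P(s)) = 13.7/(s + 3.9 + 13.7) = 13.7/(s + 17.59).
Time constant τ = 1/17.59 = 0.0568 s.

τ = 0.0568 s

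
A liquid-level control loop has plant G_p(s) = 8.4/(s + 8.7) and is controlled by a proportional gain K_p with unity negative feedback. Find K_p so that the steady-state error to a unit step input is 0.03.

Steady-state error for a unit step on this type-0 loop is 1/(1 + K_p·G_p(0)).
G_p(0) = 0.9655. Require 1/(1 + K_p·0.9655) = 0.03, so 1 + 0.9655·K_p = 33.33.
K_p = (33.33 − 1)/0.9655 = 33.5.

K_p = 33.5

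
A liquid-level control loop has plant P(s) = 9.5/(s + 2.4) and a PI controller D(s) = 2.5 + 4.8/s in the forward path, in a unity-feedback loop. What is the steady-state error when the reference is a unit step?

0

The open loop D(s)P(s) has a pole at the origin (type 1), so the static position error constant is infinite and e_ss = 1/(1+∞) = 0.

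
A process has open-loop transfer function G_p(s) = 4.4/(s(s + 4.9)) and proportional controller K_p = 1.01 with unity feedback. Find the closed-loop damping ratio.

1 + K_p·G_p(s) = 0 gives s² + 4.9s + 4.444 = 0.
Matching s² + 2ζω_n s + ω_n²: ω_n = √4.444 = 2.108 rad/s and 2ζω_n = 4.9, so ζ = 4.9/(2·2.108) = 1.16.

ζ = 1.16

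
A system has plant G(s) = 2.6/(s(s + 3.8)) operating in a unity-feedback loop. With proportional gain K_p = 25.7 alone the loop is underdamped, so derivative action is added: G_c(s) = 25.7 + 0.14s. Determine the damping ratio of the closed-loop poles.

ζ = 0.255

Forward path: (25.7 + 0.14s)·2.6/(s(s+3.8)). The closed-loop characteristic equation is s² + (3.8 + 2.6·0.14)s + 2.6·25.7 = 0.
That is s² + 4.164s + 66.82 = 0, so ω_n = 8.174 rad/s and ζ = 4.164/(2·8.174) = 0.2547.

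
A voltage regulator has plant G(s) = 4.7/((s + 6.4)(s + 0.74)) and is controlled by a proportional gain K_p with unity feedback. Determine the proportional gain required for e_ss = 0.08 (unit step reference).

K_p = 11.6

The loop is type 0, so e_ss(step) = 1/(1 + K_pos) with K_pos = K_p·G(0).
G(0) = 0.9924. Require 1/(1 + K_p·0.9924) = 0.08, so 1 + 0.9924·K_p = 12.5.
K_p = (12.5 − 1)/0.9924 = 11.6.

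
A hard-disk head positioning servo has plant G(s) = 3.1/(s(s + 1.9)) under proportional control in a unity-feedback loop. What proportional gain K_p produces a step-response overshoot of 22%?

From %OS = 100·exp(−πζ/√(1−ζ²)) = 22%, ζ = −ln(0.22)/√(π²+ln²(0.22)) = 0.4342.
Characteristic equation s² + 1.9s + 3.1K_p = 0 gives ζ = 1.9/(2√(3.1K_p)).
Setting ζ = 0.4342: √(3.1K_p) = 1.9/(2·0.4342) = 2.188, so K_p = 4.788/3.1 = 1.54.

K_p = 1.54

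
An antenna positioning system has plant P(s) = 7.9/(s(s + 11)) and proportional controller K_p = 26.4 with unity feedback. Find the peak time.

T_p = 0.235 s

The closed-loop denominator s² + 11s + 208.6 gives ω_n = √208.6 = 14.44 and ζ = 11/(2ω_n) = 0.3808.
Damped frequency ω_d = ω_n√(1−ζ²) = 13.35 rad/s, so peak time T_p = π/ω_d = 0.235 s.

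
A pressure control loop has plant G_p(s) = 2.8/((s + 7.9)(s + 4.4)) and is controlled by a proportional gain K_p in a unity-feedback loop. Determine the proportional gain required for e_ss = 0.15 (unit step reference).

K_p = 70.3

For a type-0 loop with proportional control, e_ss = 1/(1 + K_p·G_p(0)).
G_p(0) = 0.08055. Require 1/(1 + K_p·0.08055) = 0.15, so 1 + 0.08055·K_p = 6.667.
K_p = (6.667 − 1)/0.08055 = 70.3.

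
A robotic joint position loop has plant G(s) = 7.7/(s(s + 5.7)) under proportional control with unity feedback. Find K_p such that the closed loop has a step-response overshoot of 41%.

K_p = 14.2

From %OS = 100·exp(−πζ/√(1−ζ²)) = 41%, ζ = −ln(0.41)/√(π²+ln²(0.41)) = 0.273.
Characteristic equation s² + 5.7s + 7.7K_p = 0 gives ζ = 5.7/(2√(7.7K_p)).
Setting ζ = 0.273: √(7.7K_p) = 5.7/(2·0.273) = 10.44, so K_p = 109/7.7 = 14.2.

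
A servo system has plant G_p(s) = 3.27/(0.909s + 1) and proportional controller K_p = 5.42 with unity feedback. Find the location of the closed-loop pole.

Closed loop: T(s) = K_p·G_p/(1+K_p·G_p) = 17.72/(0.909s + 1 + 17.72), with pole at s = −(1 + 17.72)/0.909 = −20.6.

s = -20.6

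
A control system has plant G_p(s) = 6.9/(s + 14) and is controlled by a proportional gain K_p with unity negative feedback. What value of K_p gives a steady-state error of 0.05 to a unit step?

K_p = 38.6

The loop is type 0, so e_ss(step) = 1/(1 + K_pos) with K_pos = K_p·G_p(0).
G_p(0) = 0.4929. Require 1/(1 + K_p·0.4929) = 0.05, so 1 + 0.4929·K_p = 20.
K_p = (20 − 1)/0.4929 = 38.6.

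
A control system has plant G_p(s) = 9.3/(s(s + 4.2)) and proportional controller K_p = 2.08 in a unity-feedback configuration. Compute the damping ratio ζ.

ζ = 0.477

1 + K_p·G_p(s) = 0 gives s² + 4.2s + 19.34 = 0.
So ω_n² = 19.34 ⇒ ω_n = 4.398 rad/s, and ζ = 4.2/(2ω_n) = 0.477.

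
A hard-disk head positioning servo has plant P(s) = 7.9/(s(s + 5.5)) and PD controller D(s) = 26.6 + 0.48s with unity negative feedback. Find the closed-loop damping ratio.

Forward path: (26.6 + 0.48s)·7.9/(s(s+5.5)). The closed-loop characteristic equation is s² + (5.5 + 7.9·0.48)s + 7.9·26.6 = 0.
That is s² + 9.292s + 210.1 = 0, so ω_n = 14.5 rad/s and ζ = 9.292/(2·14.5) = 0.3205.

ζ = 0.32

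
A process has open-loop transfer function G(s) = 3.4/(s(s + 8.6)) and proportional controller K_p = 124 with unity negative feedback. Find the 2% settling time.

T_s ≈ 0.93 s

Closed-loop characteristic equation: s² + 8.6s + 421.6 = 0, so ω_n = 20.53 rad/s and ζ = 8.6/(2·20.53) = 0.2094.
2% settling time T_s ≈ 4/(ζω_n) = 4/4.3 = 0.93 s.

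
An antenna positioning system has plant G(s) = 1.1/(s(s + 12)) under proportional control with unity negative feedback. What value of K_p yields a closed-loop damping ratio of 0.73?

K_p = 61.4

Closed-loop characteristic equation: s² + 12s + K_p·1.1 = 0.
So ω_n = √(1.1K_p) and 2ζω_n = 12, giving ζ = 12/(2√(1.1K_p)).
Setting ζ = 0.73: √(1.1K_p) = 12/(2·0.73) = 8.219, so K_p = 67.55/1.1 = 61.4.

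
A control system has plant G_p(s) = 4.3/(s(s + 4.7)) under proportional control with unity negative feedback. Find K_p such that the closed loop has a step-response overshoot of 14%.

From %OS = 100·exp(−πζ/√(1−ζ²)) = 14%, ζ = −ln(0.14)/√(π²+ln²(0.14)) = 0.5305.
Characteristic equation s² + 4.7s + 4.3K_p = 0 gives ζ = 4.7/(2√(4.3K_p)).
Setting ζ = 0.5305: √(4.3K_p) = 4.7/(2·0.5305) = 4.43, so K_p = 19.62/4.3 = 4.56.

K_p = 4.56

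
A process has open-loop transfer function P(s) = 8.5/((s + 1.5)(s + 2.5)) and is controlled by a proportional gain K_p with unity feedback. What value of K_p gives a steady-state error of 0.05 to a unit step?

The loop is type 0, so e_ss(step) = 1/(1 + K_pos) with K_pos = K_p·P(0).
P(0) = 2.267. Require 1/(1 + K_p·2.267) = 0.05, so 1 + 2.267·K_p = 20.
K_p = (20 − 1)/2.267 = 8.38.

K_p = 8.38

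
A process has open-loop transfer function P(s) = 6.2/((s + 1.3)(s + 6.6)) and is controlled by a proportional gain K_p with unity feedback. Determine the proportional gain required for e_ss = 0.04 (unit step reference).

Steady-state error for a unit step on this type-0 loop is 1/(1 + K_p·P(0)).
P(0) = 0.7226. Require 1/(1 + K_p·0.7226) = 0.04, so 1 + 0.7226·K_p = 25.
K_p = (25 − 1)/0.7226 = 33.2.

K_p = 33.2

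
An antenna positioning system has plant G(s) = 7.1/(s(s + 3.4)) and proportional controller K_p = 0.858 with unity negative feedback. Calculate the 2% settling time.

The closed-loop denominator s² + 3.4s + 6.092 gives ω_n = √6.092 = 2.468 and ζ = 3.4/(2ω_n) = 0.6888.
2% settling time T_s ≈ 4/(ζω_n) = 4/1.7 = 2.35 s.

T_s ≈ 2.35 s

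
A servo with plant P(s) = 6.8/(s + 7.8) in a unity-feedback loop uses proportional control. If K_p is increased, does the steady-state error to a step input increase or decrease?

decrease

The position error constant K_pos = K_p·P(0) grows with K_p, and e_ss = 1/(1+K_pos) falls.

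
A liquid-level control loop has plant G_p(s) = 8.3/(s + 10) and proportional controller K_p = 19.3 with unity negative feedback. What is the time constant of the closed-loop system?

Closed-loop transfer function: T(s) = K_p·G_p(s)/(1 + K_p·G_p(s)) = 160.2/(s + 10 + 160.2) = 160.2/(s + 170.2).
Time constant τ = 1/170.2 = 0.00588 s.

τ = 0.00588 s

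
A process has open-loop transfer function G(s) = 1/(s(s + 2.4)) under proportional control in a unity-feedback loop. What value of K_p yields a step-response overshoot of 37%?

K_p = 15.8

From %OS = 100·exp(−πζ/√(1−ζ²)) = 37%, ζ = −ln(0.37)/√(π²+ln²(0.37)) = 0.3017.
Characteristic equation s² + 2.4s + 1K_p = 0 gives ζ = 2.4/(2√(1K_p)).
Setting ζ = 0.3017: √(1K_p) = 2.4/(2·0.3017) = 3.977, so K_p = 15.82/1 = 15.8.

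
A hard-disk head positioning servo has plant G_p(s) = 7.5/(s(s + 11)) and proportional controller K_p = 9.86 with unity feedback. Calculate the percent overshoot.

From 1 + K_pG_p(s) = 0: s² + 11s + 73.95 = 0 ⇒ ω_n = 8.599, ζ = 0.6396.
%OS = 100·exp(−πζ/√(1−ζ²)) = 100·exp(−π·0.6396/√0.5909) = 7.33%.

7.33%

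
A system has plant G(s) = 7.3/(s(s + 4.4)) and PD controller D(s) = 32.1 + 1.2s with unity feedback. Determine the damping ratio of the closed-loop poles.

ζ = 0.43

Forward path: (32.1 + 1.2s)·7.3/(s(s+4.4)). The closed-loop characteristic equation is s² + (4.4 + 7.3·1.2)s + 7.3·32.1 = 0.
That is s² + 13.16s + 234.3 = 0, so ω_n = 15.31 rad/s and ζ = 13.16/(2·15.31) = 0.4298.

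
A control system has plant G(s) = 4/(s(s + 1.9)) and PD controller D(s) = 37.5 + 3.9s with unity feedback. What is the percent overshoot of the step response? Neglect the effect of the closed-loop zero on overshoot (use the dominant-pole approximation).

Forward path: (37.5 + 3.9s)·4/(s(s+1.9)). The closed-loop characteristic equation is s² + (1.9 + 4·3.9)s + 4·37.5 = 0.
That is s² + 17.5s + 150 = 0, so ω_n = 12.25 rad/s and ζ = 17.5/(2·12.25) = 0.7144.
%OS = 100·exp(−πζ/√(1−ζ²)) = 4.04%.

4.04%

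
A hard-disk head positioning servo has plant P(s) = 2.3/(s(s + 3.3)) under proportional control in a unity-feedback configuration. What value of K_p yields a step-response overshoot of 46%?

K_p = 20.6

From %OS = 100·exp(−πζ/√(1−ζ²)) = 46%, ζ = −ln(0.46)/√(π²+ln²(0.46)) = 0.24.
Characteristic equation s² + 3.3s + 2.3K_p = 0 gives ζ = 3.3/(2√(2.3K_p)).
Setting ζ = 0.24: √(2.3K_p) = 3.3/(2·0.24) = 6.876, so K_p = 47.28/2.3 = 20.6.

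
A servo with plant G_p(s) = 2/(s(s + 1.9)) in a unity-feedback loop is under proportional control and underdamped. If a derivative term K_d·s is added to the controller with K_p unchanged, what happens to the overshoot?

decrease

The derivative term adds K·K_d to the s-coefficient of the characteristic equation, raising 2ζω_n while ω_n is unchanged; ζ increases, so overshoot decreases.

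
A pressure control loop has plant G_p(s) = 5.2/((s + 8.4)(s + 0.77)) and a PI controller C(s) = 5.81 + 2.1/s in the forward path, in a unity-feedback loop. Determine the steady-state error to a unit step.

The open loop C(s)G_p(s) has a pole at the origin (type 1), so the static position error constant is infinite and e_ss = 1/(1+∞) = 0.

0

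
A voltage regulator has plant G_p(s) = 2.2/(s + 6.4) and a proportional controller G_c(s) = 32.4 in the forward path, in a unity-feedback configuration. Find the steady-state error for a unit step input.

The loop is type 0. Static position error constant K_pos = G_c(0)·G_p(0) = 32.4·0.3438 = 11.14.
Steady-state error to a unit step: e_ss = 1/(1+K_pos) = 1/12.14 = 0.0824.

0.0824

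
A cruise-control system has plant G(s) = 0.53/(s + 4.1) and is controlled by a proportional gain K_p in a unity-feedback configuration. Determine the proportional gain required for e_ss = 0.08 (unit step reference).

The loop is type 0, so e_ss(step) = 1/(1 + K_pos) with K_pos = K_p·G(0).
G(0) = 0.1293. Require 1/(1 + K_p·0.1293) = 0.08, so 1 + 0.1293·K_p = 12.5.
K_p = (12.5 − 1)/0.1293 = 89.

K_p = 89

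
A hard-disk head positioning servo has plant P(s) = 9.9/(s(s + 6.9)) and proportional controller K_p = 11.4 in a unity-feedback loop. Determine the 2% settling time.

Closed-loop characteristic equation: s² + 6.9s + 112.9 = 0, so ω_n = 10.62 rad/s and ζ = 6.9/(2·10.62) = 0.3247.
2% settling time T_s ≈ 4/(ζω_n) = 4/3.45 = 1.16 s.

T_s ≈ 1.16 s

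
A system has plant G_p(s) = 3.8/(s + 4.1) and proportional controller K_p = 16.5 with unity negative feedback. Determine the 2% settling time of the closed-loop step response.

T_s ≈ 0.0599 s

Closed-loop transfer function: T(s) = K_p·G_p(s)/(1 + K_p·G_p(s)) = 62.7/(s + 4.1 + 62.7) = 62.7/(s + 66.8).
Time constant τ = 1/66.8 = 0.01497 s, so the 2% settling time is about 4τ = 0.0599 s.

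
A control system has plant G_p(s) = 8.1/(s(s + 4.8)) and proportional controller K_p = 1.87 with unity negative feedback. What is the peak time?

T_p = 1.03 s

Closed-loop characteristic equation: s² + 4.8s + 15.15 = 0, so ω_n = 3.892 rad/s and ζ = 4.8/(2·3.892) = 0.6167.
Damped frequency ω_d = ω_n√(1−ζ²) = 3.064 rad/s, so peak time T_p = π/ω_d = 1.03 s.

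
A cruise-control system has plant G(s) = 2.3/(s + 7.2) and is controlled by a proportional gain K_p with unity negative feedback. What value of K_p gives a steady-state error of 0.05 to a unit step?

The loop is type 0, so e_ss(step) = 1/(1 + K_pos) with K_pos = K_p·G(0).
G(0) = 0.3194. Require 1/(1 + K_p·0.3194) = 0.05, so 1 + 0.3194·K_p = 20.
K_p = (20 − 1)/0.3194 = 59.5.

K_p = 59.5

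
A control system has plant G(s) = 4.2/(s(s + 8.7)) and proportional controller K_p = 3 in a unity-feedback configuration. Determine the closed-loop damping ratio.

The closed-loop denominator is s(s+8.7) + 3·4.2 = s² + 8.7s + 12.6.
Matching s² + 2ζω_n s + ω_n²: ω_n = √12.6 = 3.55 rad/s and 2ζω_n = 8.7, so ζ = 8.7/(2·3.55) = 1.23.

ζ = 1.23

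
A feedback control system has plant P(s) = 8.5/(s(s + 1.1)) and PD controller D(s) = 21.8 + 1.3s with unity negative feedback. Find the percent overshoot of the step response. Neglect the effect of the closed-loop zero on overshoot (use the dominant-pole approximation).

Forward path: (21.8 + 1.3s)·8.5/(s(s+1.1)). The closed-loop characteristic equation is s² + (1.1 + 8.5·1.3)s + 8.5·21.8 = 0.
That is s² + 12.15s + 185.3 = 0, so ω_n = 13.61 rad/s and ζ = 12.15/(2·13.61) = 0.4463.
%OS = 100·exp(−πζ/√(1−ζ²)) = 20.9%.

20.9%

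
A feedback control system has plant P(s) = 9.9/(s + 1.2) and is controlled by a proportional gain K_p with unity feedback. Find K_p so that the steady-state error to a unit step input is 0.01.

K_p = 12

For a type-0 loop with proportional control, e_ss = 1/(1 + K_p·P(0)).
P(0) = 8.25. Require 1/(1 + K_p·8.25) = 0.01, so 1 + 8.25·K_p = 100.
K_p = (100 − 1)/8.25 = 12.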